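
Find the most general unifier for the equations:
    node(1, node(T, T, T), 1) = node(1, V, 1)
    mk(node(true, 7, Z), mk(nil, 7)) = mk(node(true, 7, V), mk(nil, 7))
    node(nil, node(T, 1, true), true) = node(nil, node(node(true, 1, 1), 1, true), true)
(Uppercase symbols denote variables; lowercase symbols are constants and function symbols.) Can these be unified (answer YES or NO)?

YES

Decompose node/3: 1 = 1,  node(T, T, T) = V,  1 = 1.
Delete trivial equation 1 = 1.
Bind V := node(T, T, T); substituting into the one remaining equation that mentions V gives: mk(node(true, 7, Z), mk(nil, 7)) = mk(node(true, 7, node(T, T, T)), mk(nil, 7)).
Delete trivial equation 1 = 1.
Decompose mk/2: node(true, 7, Z) = node(true, 7, node(T, T, T)),  mk(nil, 7) = mk(nil, 7).
Decompose node/3: true = true,  7 = 7,  Z = node(T, T, T).
Delete trivial equation true = true.
Delete trivial equation 7 = 7.
Bind Z := node(T, T, T); no other remaining equation mentions Z.
Delete trivial equation mk(nil, 7) = mk(nil, 7).
Decompose node/3: nil = nil,  node(T, 1, true) = node(node(true, 1, 1), 1, true),  true = true.
Delete trivial equation nil = nil.
Decompose node/3: T = node(true, 1, 1),  1 = 1,  true = true.
Bind T := node(true, 1, 1); no other remaining equation mentions T. Substituting into the earlier bindings gives V := node(node(true, 1, 1), node(true, 1, 1), node(true, 1, 1)), Z := node(node(true, 1, 1), node(true, 1, 1), node(true, 1, 1)).
Delete trivial equation 1 = 1.
Delete trivial equation true = true.
Delete trivial equation true = true.
No equations remain and no clash or occurs-check failure arose, so a unifier exists.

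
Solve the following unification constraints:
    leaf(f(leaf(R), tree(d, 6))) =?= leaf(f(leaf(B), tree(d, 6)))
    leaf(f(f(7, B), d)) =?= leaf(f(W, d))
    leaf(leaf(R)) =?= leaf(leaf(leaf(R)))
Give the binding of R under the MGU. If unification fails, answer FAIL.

Decompose leaf/1: f(leaf(R), tree(d, 6)) =?= f(leaf(B), tree(d, 6)).
Decompose f/2: leaf(R) =?= leaf(B),  tree(d, 6) =?= tree(d, 6).
Decompose leaf/1: R =?= B.
Bind R := B; substituting into the one remaining equation that mentions R gives: leaf(leaf(B)) =?= leaf(leaf(leaf(B))).
Delete trivial equation tree(d, 6) =?= tree(d, 6).
Decompose leaf/1: f(f(7, B), d) =?= f(W, d).
Decompose f/2: f(7, B) =?= W,  d =?= d.
Bind W := f(7, B); no other remaining equation mentions W.
Delete trivial equation d =?= d.
Decompose leaf/1: leaf(B) =?= leaf(leaf(B)).
Decompose leaf/1: B =?= leaf(B).
Occurs check fails: B occurs in leaf(B); the equation B =?= leaf(B) has no finite solution.

FAIL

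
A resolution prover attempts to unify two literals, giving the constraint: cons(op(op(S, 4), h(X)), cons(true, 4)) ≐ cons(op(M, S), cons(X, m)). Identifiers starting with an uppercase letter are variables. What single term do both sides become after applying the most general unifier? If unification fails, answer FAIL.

FAIL

Decompose cons/2: op(op(S, 4), h(X)) ≐ op(M, S),  cons(true, 4) ≐ cons(X, m).
Decompose op/2: op(S, 4) ≐ M,  h(X) ≐ S.
Bind M := op(S, 4); no other remaining equation mentions M.
Bind S := h(X); no other remaining equation mentions S. Substituting into the earlier binding gives M := op(h(X), 4).
Decompose cons/2: true ≐ X,  4 ≐ m.
Bind X := true; no other remaining equation mentions X. Substituting into the earlier bindings gives M := op(h(true), 4), S := h(true).
Clash: constants 4 and m differ; no unifier exists.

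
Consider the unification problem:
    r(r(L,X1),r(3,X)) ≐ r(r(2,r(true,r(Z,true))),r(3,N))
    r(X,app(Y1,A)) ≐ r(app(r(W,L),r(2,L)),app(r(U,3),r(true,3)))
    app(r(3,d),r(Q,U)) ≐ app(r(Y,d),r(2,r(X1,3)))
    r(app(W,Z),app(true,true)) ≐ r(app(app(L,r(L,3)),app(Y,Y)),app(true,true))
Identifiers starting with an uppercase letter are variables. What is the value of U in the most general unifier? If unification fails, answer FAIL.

Decompose r/2: r(L,X1) ≐ r(2,r(true,r(Z,true))),  r(3,X) ≐ r(3,N).
Decompose r/2: L ≐ 2,  X1 ≐ r(true,r(Z,true)).
Bind L := 2; substituting into the 2 remaining equations that mention L gives: r(X,app(Y1,A)) ≐ r(app(r(W,2),r(2,2)),app(r(U,3),r(true,3))),  r(app(W,Z),app(true,true)) ≐ r(app(app(2,r(2,3)),app(Y,Y)),app(true,true)).
Bind X1 := r(true,r(Z,true)); substituting into the one remaining equation that mentions X1 gives: app(r(3,d),r(Q,U)) ≐ app(r(Y,d),r(2,r(r(true,r(Z,true)),3))).
Decompose r/2: 3 ≐ 3,  X ≐ N.
Delete trivial equation 3 ≐ 3.
Bind X := N; substituting into the one remaining equation that mentions X gives: r(N,app(Y1,A)) ≐ r(app(r(W,2),r(2,2)),app(r(U,3),r(true,3))).
Decompose r/2: N ≐ app(r(W,2),r(2,2)),  app(Y1,A) ≐ app(r(U,3),r(true,3)).
Bind N := app(r(W,2),r(2,2)); no other remaining equation mentions N. Substituting into the earlier binding gives X := app(r(W,2),r(2,2)).
Decompose app/2: Y1 ≐ r(U,3),  A ≐ r(true,3).
Bind Y1 := r(U,3); no other remaining equation mentions Y1.
Bind A := r(true,3); no other remaining equation mentions A.
Decompose app/2: r(3,d) ≐ r(Y,d),  r(Q,U) ≐ r(2,r(r(true,r(Z,true)),3)).
Decompose r/2: 3 ≐ Y,  d ≐ d.
Bind Y := 3; substituting into the one remaining equation that mentions Y gives: r(app(W,Z),app(true,true)) ≐ r(app(app(2,r(2,3)),app(3,3)),app(true,true)).
Delete trivial equation d ≐ d.
Decompose r/2: Q ≐ 2,  U ≐ r(r(true,r(Z,true)),3).
Bind Q := 2; no other remaining equation mentions Q.
Bind U := r(r(true,r(Z,true)),3); no other remaining equation mentions U. Substituting into the earlier binding gives Y1 := r(r(r(true,r(Z,true)),3),3).
Decompose r/2: app(W,Z) ≐ app(app(2,r(2,3)),app(3,3)),  app(true,true) ≐ app(true,true).
Decompose app/2: W ≐ app(2,r(2,3)),  Z ≐ app(3,3).
Bind W := app(2,r(2,3)); no other remaining equation mentions W. Substituting into the earlier bindings gives X := app(r(app(2,r(2,3)),2),r(2,2)), N := app(r(app(2,r(2,3)),2),r(2,2)).
Bind Z := app(3,3); no other remaining equation mentions Z. Substituting into the earlier bindings gives X1 := r(true,r(app(3,3),true)), Y1 := r(r(r(true,r(app(3,3),true)),3),3), U := r(r(true,r(app(3,3),true)),3).
Delete trivial equation app(true,true) ≐ app(true,true).
MGU = { L -> 2, X1 -> r(true,r(app(3,3),true)), X -> app(r(app(2,r(2,3)),2),r(2,2)), N -> app(r(app(2,r(2,3)),2),r(2,2)), Y1 -> r(r(r(true,r(app(3,3),true)),3),3), A -> r(true,3), Y -> 3, Q -> 2, U -> r(r(true,r(app(3,3),true)),3), W -> app(2,r(2,3)), Z -> app(3,3) }, so U -> r(r(true,r(app(3,3),true)),3).

r(r(true,r(app(3,3),true)),3)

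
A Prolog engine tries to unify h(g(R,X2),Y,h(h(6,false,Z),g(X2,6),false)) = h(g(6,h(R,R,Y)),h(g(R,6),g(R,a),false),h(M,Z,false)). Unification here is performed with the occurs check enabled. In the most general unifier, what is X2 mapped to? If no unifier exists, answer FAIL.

h(6,6,h(g(6,6),g(6,a),false))

Decompose h/3: g(R,X2) = g(6,h(R,R,Y)),  Y = h(g(R,6),g(R,a),false),  h(h(6,false,Z),g(X2,6),false) = h(M,Z,false).
Decompose g/2: R = 6,  X2 = h(R,R,Y).
Bind R := 6; substituting into the 2 remaining equations that mention R gives: X2 = h(6,6,Y),  Y = h(g(6,6),g(6,a),false).
Bind X2 := h(6,6,Y); substituting into the one remaining equation that mentions X2 gives: h(h(6,false,Z),g(h(6,6,Y),6),false) = h(M,Z,false).
Bind Y := h(g(6,6),g(6,a),false); substituting into the remaining equation gives: h(h(6,false,Z),g(h(6,6,h(g(6,6),g(6,a),false)),6),false) = h(M,Z,false). Substituting into the earlier binding gives X2 := h(6,6,h(g(6,6),g(6,a),false)).
Decompose h/3: h(6,false,Z) = M,  g(h(6,6,h(g(6,6),g(6,a),false)),6) = Z,  false = false.
Bind M := h(6,false,Z); no other remaining equation mentions M.
Bind Z := g(h(6,6,h(g(6,6),g(6,a),false)),6); no other remaining equation mentions Z. Substituting into the earlier binding gives M := h(6,false,g(h(6,6,h(g(6,6),g(6,a),false)),6)).
Delete trivial equation false = false.
MGU = { R = 6, X2 = h(6,6,h(g(6,6),g(6,a),false)), Y = h(g(6,6),g(6,a),false), M = h(6,false,g(h(6,6,h(g(6,6),g(6,a),false)),6)), Z = g(h(6,6,h(g(6,6),g(6,a),false)),6) }, so X2 = h(6,6,h(g(6,6),g(6,a),false)).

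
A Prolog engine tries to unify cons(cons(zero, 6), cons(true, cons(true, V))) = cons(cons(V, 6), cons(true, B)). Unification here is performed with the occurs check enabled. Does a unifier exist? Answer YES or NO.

YES

Decompose cons/2: cons(zero, 6) = cons(V, 6),  cons(true, cons(true, V)) = cons(true, B).
Decompose cons/2: zero = V,  6 = 6.
Bind V := zero; substituting into the one remaining equation that mentions V gives: cons(true, cons(true, zero)) = cons(true, B).
Delete trivial equation 6 = 6.
Decompose cons/2: true = true,  cons(true, zero) = B.
Delete trivial equation true = true.
Bind B := cons(true, zero).
No equations remain and no clash or occurs-check failure arose, so a unifier exists.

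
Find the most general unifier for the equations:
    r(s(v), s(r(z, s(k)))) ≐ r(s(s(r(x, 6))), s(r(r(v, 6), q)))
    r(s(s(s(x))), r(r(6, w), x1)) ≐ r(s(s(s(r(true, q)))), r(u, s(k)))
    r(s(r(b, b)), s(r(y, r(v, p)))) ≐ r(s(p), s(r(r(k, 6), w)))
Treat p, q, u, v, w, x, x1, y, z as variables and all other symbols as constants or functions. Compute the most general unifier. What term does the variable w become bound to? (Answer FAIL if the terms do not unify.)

Decompose r/2: s(v) ≐ s(s(r(x, 6))),  s(r(z, s(k))) ≐ s(r(r(v, 6), q)).
Decompose s/1: v ≐ s(r(x, 6)).
Bind v := s(r(x, 6)); substituting into the 2 remaining equations that mention v gives: s(r(z, s(k))) ≐ s(r(r(s(r(x, 6)), 6), q)),  r(s(r(b, b)), s(r(y, r(s(r(x, 6)), p)))) ≐ r(s(p), s(r(r(k, 6), w))).
Decompose s/1: r(z, s(k)) ≐ r(r(s(r(x, 6)), 6), q).
Decompose r/2: z ≐ r(s(r(x, 6)), 6),  s(k) ≐ q.
Bind z := r(s(r(x, 6)), 6); no other remaining equation mentions z.
Bind q := s(k); substituting into the one remaining equation that mentions q gives: r(s(s(s(x))), r(r(6, w), x1)) ≐ r(s(s(s(r(true, s(k))))), r(u, s(k))).
Decompose r/2: s(s(s(x))) ≐ s(s(s(r(true, s(k))))),  r(r(6, w), x1) ≐ r(u, s(k)).
Decompose s/1: s(s(x)) ≐ s(s(r(true, s(k)))).
Decompose s/1: s(x) ≐ s(r(true, s(k))).
Decompose s/1: x ≐ r(true, s(k)).
Bind x := r(true, s(k)); substituting into the one remaining equation that mentions x gives: r(s(r(b, b)), s(r(y, r(s(r(r(true, s(k)), 6)), p)))) ≐ r(s(p), s(r(r(k, 6), w))). Substituting into the earlier bindings gives v := s(r(r(true, s(k)), 6)), z := r(s(r(r(true, s(k)), 6)), 6).
Decompose r/2: r(6, w) ≐ u,  x1 ≐ s(k).
Bind u := r(6, w); no other remaining equation mentions u.
Bind x1 := s(k); no other remaining equation mentions x1.
Decompose r/2: s(r(b, b)) ≐ s(p),  s(r(y, r(s(r(r(true, s(k)), 6)), p))) ≐ s(r(r(k, 6), w)).
Decompose s/1: r(b, b) ≐ p.
Bind p := r(b, b); substituting into the remaining equation gives: s(r(y, r(s(r(r(true, s(k)), 6)), r(b, b)))) ≐ s(r(r(k, 6), w)).
Decompose s/1: r(y, r(s(r(r(true, s(k)), 6)), r(b, b))) ≐ r(r(k, 6), w).
Decompose r/2: y ≐ r(k, 6),  r(s(r(r(true, s(k)), 6)), r(b, b)) ≐ w.
Bind y := r(k, 6); no other remaining equation mentions y.
Bind w := r(s(r(r(true, s(k)), 6)), r(b, b)). Substituting into the earlier binding gives u := r(6, r(s(r(r(true, s(k)), 6)), r(b, b))).
MGU = { v ↦ s(r(r(true, s(k)), 6)), z ↦ r(s(r(r(true, s(k)), 6)), 6), q ↦ s(k), x ↦ r(true, s(k)), u ↦ r(6, r(s(r(r(true, s(k)), 6)), r(b, b))), x1 ↦ s(k), p ↦ r(b, b), y ↦ r(k, 6), w ↦ r(s(r(r(true, s(k)), 6)), r(b, b)) }, so w ↦ r(s(r(r(true, s(k)), 6)), r(b, b)).

r(s(r(r(true, s(k)), 6)), r(b, b))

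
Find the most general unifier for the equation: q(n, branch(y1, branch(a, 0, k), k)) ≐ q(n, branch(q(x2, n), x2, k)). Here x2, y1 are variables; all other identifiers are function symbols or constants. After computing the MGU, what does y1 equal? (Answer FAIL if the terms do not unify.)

Decompose q/2: n ≐ n,  branch(y1, branch(a, 0, k), k) ≐ branch(q(x2, n), x2, k).
Delete trivial equation n ≐ n.
Decompose branch/3: y1 ≐ q(x2, n),  branch(a, 0, k) ≐ x2,  k ≐ k.
Bind y1 := q(x2, n); no other remaining equation mentions y1.
Bind x2 := branch(a, 0, k); no other remaining equation mentions x2. Substituting into the earlier binding gives y1 := q(branch(a, 0, k), n).
Delete trivial equation k ≐ k.
MGU = { y1 ↦ q(branch(a, 0, k), n), x2 ↦ branch(a, 0, k) }, so y1 ↦ q(branch(a, 0, k), n).

q(branch(a, 0, k), n)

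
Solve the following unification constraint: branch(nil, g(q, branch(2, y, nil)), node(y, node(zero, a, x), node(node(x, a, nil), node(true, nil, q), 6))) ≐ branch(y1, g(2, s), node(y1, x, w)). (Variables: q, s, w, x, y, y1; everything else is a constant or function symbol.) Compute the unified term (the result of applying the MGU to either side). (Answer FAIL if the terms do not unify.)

FAIL

Decompose branch/3: nil ≐ y1,  g(q, branch(2, y, nil)) ≐ g(2, s),  node(y, node(zero, a, x), node(node(x, a, nil), node(true, nil, q), 6)) ≐ node(y1, x, w).
Bind y1 := nil; substituting into the one remaining equation that mentions y1 gives: node(y, node(zero, a, x), node(node(x, a, nil), node(true, nil, q), 6)) ≐ node(nil, x, w).
Decompose g/2: q ≐ 2,  branch(2, y, nil) ≐ s.
Bind q := 2; substituting into the one remaining equation that mentions q gives: node(y, node(zero, a, x), node(node(x, a, nil), node(true, nil, 2), 6)) ≐ node(nil, x, w).
Bind s := branch(2, y, nil); no other remaining equation mentions s.
Decompose node/3: y ≐ nil,  node(zero, a, x) ≐ x,  node(node(x, a, nil), node(true, nil, 2), 6) ≐ w.
Bind y := nil; no other remaining equation mentions y. Substituting into the earlier binding gives s := branch(2, nil, nil).
Occurs check fails: x occurs in node(zero, a, x); the equation x ≐ node(zero, a, x) has no finite solution.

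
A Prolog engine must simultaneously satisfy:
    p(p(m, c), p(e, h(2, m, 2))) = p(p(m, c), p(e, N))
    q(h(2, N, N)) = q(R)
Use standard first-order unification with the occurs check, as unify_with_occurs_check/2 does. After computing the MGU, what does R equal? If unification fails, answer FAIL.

Decompose p/2: p(m, c) = p(m, c),  p(e, h(2, m, 2)) = p(e, N).
Delete trivial equation p(m, c) = p(m, c).
Decompose p/2: e = e,  h(2, m, 2) = N.
Delete trivial equation e = e.
Bind N := h(2, m, 2); substituting into the remaining equation gives: q(h(2, h(2, m, 2), h(2, m, 2))) = q(R).
Decompose q/1: h(2, h(2, m, 2), h(2, m, 2)) = R.
Bind R := h(2, h(2, m, 2), h(2, m, 2)).
MGU = { N = h(2, m, 2), R = h(2, h(2, m, 2), h(2, m, 2)) }, so R = h(2, h(2, m, 2), h(2, m, 2)).

h(2, h(2, m, 2), h(2, m, 2))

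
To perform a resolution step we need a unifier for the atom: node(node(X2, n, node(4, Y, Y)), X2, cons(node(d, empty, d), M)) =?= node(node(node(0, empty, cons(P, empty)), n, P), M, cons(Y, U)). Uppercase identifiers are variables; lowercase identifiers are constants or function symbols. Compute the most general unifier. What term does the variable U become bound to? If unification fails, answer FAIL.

node(0, empty, cons(node(4, node(d, empty, d), node(d, empty, d)), empty))

Decompose node/3: node(X2, n, node(4, Y, Y)) =?= node(node(0, empty, cons(P, empty)), n, P),  X2 =?= M,  cons(node(d, empty, d), M) =?= cons(Y, U).
Decompose node/3: X2 =?= node(0, empty, cons(P, empty)),  n =?= n,  node(4, Y, Y) =?= P.
Bind X2 := node(0, empty, cons(P, empty)); substituting into the one remaining equation that mentions X2 gives: node(0, empty, cons(P, empty)) =?= M.
Delete trivial equation n =?= n.
Bind P := node(4, Y, Y); substituting into the one remaining equation that mentions P gives: node(0, empty, cons(node(4, Y, Y), empty)) =?= M. Substituting into the earlier binding gives X2 := node(0, empty, cons(node(4, Y, Y), empty)).
Bind M := node(0, empty, cons(node(4, Y, Y), empty)); substituting into the remaining equation gives: cons(node(d, empty, d), node(0, empty, cons(node(4, Y, Y), empty))) =?= cons(Y, U).
Decompose cons/2: node(d, empty, d) =?= Y,  node(0, empty, cons(node(4, Y, Y), empty)) =?= U.
Bind Y := node(d, empty, d); substituting into the remaining equation gives: node(0, empty, cons(node(4, node(d, empty, d), node(d, empty, d)), empty)) =?= U. Substituting into the earlier bindings gives X2 := node(0, empty, cons(node(4, node(d, empty, d), node(d, empty, d)), empty)), P := node(4, node(d, empty, d), node(d, empty, d)), M := node(0, empty, cons(node(4, node(d, empty, d), node(d, empty, d)), empty)).
Bind U := node(0, empty, cons(node(4, node(d, empty, d), node(d, empty, d)), empty)).
MGU = { X2 -> node(0, empty, cons(node(4, node(d, empty, d), node(d, empty, d)), empty)), P -> node(4, node(d, empty, d), node(d, empty, d)), M -> node(0, empty, cons(node(4, node(d, empty, d), node(d, empty, d)), empty)), Y -> node(d, empty, d), U -> node(0, empty, cons(node(4, node(d, empty, d), node(d, empty, d)), empty)) }, so U -> node(0, empty, cons(node(4, node(d, empty, d), node(d, empty, d)), empty)).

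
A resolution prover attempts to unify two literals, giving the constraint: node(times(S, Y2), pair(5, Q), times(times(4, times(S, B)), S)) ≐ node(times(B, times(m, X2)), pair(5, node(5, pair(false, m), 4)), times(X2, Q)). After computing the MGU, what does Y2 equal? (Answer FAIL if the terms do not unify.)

Decompose node/3: times(S, Y2) ≐ times(B, times(m, X2)),  pair(5, Q) ≐ pair(5, node(5, pair(false, m), 4)),  times(times(4, times(S, B)), S) ≐ times(X2, Q).
Decompose times/2: S ≐ B,  Y2 ≐ times(m, X2).
Bind S := B; substituting into the one remaining equation that mentions S gives: times(times(4, times(B, B)), B) ≐ times(X2, Q).
Bind Y2 := times(m, X2); no other remaining equation mentions Y2.
Decompose pair/2: 5 ≐ 5,  Q ≐ node(5, pair(false, m), 4).
Delete trivial equation 5 ≐ 5.
Bind Q := node(5, pair(false, m), 4); substituting into the remaining equation gives: times(times(4, times(B, B)), B) ≐ times(X2, node(5, pair(false, m), 4)).
Decompose times/2: times(4, times(B, B)) ≐ X2,  B ≐ node(5, pair(false, m), 4).
Bind X2 := times(4, times(B, B)); no other remaining equation mentions X2. Substituting into the earlier binding gives Y2 := times(m, times(4, times(B, B))).
Bind B := node(5, pair(false, m), 4). Substituting into the earlier bindings gives S := node(5, pair(false, m), 4), Y2 := times(m, times(4, times(node(5, pair(false, m), 4), node(5, pair(false, m), 4)))), X2 := times(4, times(node(5, pair(false, m), 4), node(5, pair(false, m), 4))).
MGU = { S ↦ node(5, pair(false, m), 4), Y2 ↦ times(m, times(4, times(node(5, pair(false, m), 4), node(5, pair(false, m), 4)))), Q ↦ node(5, pair(false, m), 4), X2 ↦ times(4, times(node(5, pair(false, m), 4), node(5, pair(false, m), 4))), B ↦ node(5, pair(false, m), 4) }, so Y2 ↦ times(m, times(4, times(node(5, pair(false, m), 4), node(5, pair(false, m), 4)))).

times(m, times(4, times(node(5, pair(false, m), 4), node(5, pair(false, m), 4))))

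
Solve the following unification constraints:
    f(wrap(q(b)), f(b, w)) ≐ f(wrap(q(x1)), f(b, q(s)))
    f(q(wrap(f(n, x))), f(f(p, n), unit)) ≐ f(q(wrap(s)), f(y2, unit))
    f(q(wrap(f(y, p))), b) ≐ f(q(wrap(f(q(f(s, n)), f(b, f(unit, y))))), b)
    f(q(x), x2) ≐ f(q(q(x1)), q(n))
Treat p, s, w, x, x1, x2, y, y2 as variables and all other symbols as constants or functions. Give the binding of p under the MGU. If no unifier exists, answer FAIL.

Decompose f/2: wrap(q(b)) ≐ wrap(q(x1)),  f(b, w) ≐ f(b, q(s)).
Decompose wrap/1: q(b) ≐ q(x1).
Decompose q/1: b ≐ x1.
Bind x1 := b; substituting into the one remaining equation that mentions x1 gives: f(q(x), x2) ≐ f(q(q(b)), q(n)).
Decompose f/2: b ≐ b,  w ≐ q(s).
Delete trivial equation b ≐ b.
Bind w := q(s); no other remaining equation mentions w.
Decompose f/2: q(wrap(f(n, x))) ≐ q(wrap(s)),  f(f(p, n), unit) ≐ f(y2, unit).
Decompose q/1: wrap(f(n, x)) ≐ wrap(s).
Decompose wrap/1: f(n, x) ≐ s.
Bind s := f(n, x); substituting into the one remaining equation that mentions s gives: f(q(wrap(f(y, p))), b) ≐ f(q(wrap(f(q(f(f(n, x), n)), f(b, f(unit, y))))), b). Substituting into the earlier binding gives w := q(f(n, x)).
Decompose f/2: f(p, n) ≐ y2,  unit ≐ unit.
Bind y2 := f(p, n); no other remaining equation mentions y2.
Delete trivial equation unit ≐ unit.
Decompose f/2: q(wrap(f(y, p))) ≐ q(wrap(f(q(f(f(n, x), n)), f(b, f(unit, y))))),  b ≐ b.
Decompose q/1: wrap(f(y, p)) ≐ wrap(f(q(f(f(n, x), n)), f(b, f(unit, y)))).
Decompose wrap/1: f(y, p) ≐ f(q(f(f(n, x), n)), f(b, f(unit, y))).
Decompose f/2: y ≐ q(f(f(n, x), n)),  p ≐ f(b, f(unit, y)).
Bind y := q(f(f(n, x), n)); substituting into the one remaining equation that mentions y gives: p ≐ f(b, f(unit, q(f(f(n, x), n)))).
Bind p := f(b, f(unit, q(f(f(n, x), n)))); no other remaining equation mentions p. Substituting into the earlier binding gives y2 := f(f(b, f(unit, q(f(f(n, x), n)))), n).
Delete trivial equation b ≐ b.
Decompose f/2: q(x) ≐ q(q(b)),  x2 ≐ q(n).
Decompose q/1: x ≐ q(b).
Bind x := q(b); no other remaining equation mentions x. Substituting into the earlier bindings gives w := q(f(n, q(b))), s := f(n, q(b)), y2 := f(f(b, f(unit, q(f(f(n, q(b)), n)))), n), y := q(f(f(n, q(b)), n)), p := f(b, f(unit, q(f(f(n, q(b)), n)))).
Bind x2 := q(n).
MGU = { x1 := b, w := q(f(n, q(b))), s := f(n, q(b)), y2 := f(f(b, f(unit, q(f(f(n, q(b)), n)))), n), y := q(f(f(n, q(b)), n)), p := f(b, f(unit, q(f(f(n, q(b)), n)))), x := q(b), x2 := q(n) }, so p := f(b, f(unit, q(f(f(n, q(b)), n)))).

f(b, f(unit, q(f(f(n, q(b)), n))))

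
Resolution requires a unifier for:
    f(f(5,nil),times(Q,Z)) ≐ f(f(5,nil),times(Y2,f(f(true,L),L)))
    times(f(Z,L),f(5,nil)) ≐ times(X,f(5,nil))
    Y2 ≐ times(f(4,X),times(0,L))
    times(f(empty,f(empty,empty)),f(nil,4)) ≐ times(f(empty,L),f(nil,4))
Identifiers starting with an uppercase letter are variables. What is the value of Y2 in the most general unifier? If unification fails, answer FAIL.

times(f(4,f(f(f(true,f(empty,empty)),f(empty,empty)),f(empty,empty))),times(0,f(empty,empty)))

Decompose f/2: f(5,nil) ≐ f(5,nil),  times(Q,Z) ≐ times(Y2,f(f(true,L),L)).
Delete trivial equation f(5,nil) ≐ f(5,nil).
Decompose times/2: Q ≐ Y2,  Z ≐ f(f(true,L),L).
Bind Q := Y2; no other remaining equation mentions Q.
Bind Z := f(f(true,L),L); substituting into the one remaining equation that mentions Z gives: times(f(f(f(true,L),L),L),f(5,nil)) ≐ times(X,f(5,nil)).
Decompose times/2: f(f(f(true,L),L),L) ≐ X,  f(5,nil) ≐ f(5,nil).
Bind X := f(f(f(true,L),L),L); substituting into the one remaining equation that mentions X gives: Y2 ≐ times(f(4,f(f(f(true,L),L),L)),times(0,L)).
Delete trivial equation f(5,nil) ≐ f(5,nil).
Bind Y2 := times(f(4,f(f(f(true,L),L),L)),times(0,L)); no other remaining equation mentions Y2. Substituting into the earlier binding gives Q := times(f(4,f(f(f(true,L),L),L)),times(0,L)).
Decompose times/2: f(empty,f(empty,empty)) ≐ f(empty,L),  f(nil,4) ≐ f(nil,4).
Decompose f/2: empty ≐ empty,  f(empty,empty) ≐ L.
Delete trivial equation empty ≐ empty.
Bind L := f(empty,empty); no other remaining equation mentions L. Substituting into the earlier bindings gives Q := times(f(4,f(f(f(true,f(empty,empty)),f(empty,empty)),f(empty,empty))),times(0,f(empty,empty))), Z := f(f(true,f(empty,empty)),f(empty,empty)), X := f(f(f(true,f(empty,empty)),f(empty,empty)),f(empty,empty)), Y2 := times(f(4,f(f(f(true,f(empty,empty)),f(empty,empty)),f(empty,empty))),times(0,f(empty,empty))).
Delete trivial equation f(nil,4) ≐ f(nil,4).
MGU = { Q -> times(f(4,f(f(f(true,f(empty,empty)),f(empty,empty)),f(empty,empty))),times(0,f(empty,empty))), Z -> f(f(true,f(empty,empty)),f(empty,empty)), X -> f(f(f(true,f(empty,empty)),f(empty,empty)),f(empty,empty)), Y2 -> times(f(4,f(f(f(true,f(empty,empty)),f(empty,empty)),f(empty,empty))),times(0,f(empty,empty))), L -> f(empty,empty) }, so Y2 -> times(f(4,f(f(f(true,f(empty,empty)),f(empty,empty)),f(empty,empty))),times(0,f(empty,empty))).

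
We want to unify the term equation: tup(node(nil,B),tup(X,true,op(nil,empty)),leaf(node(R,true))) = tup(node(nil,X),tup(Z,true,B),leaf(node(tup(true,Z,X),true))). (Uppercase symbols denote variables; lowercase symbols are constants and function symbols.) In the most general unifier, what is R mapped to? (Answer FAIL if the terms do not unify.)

Decompose tup/3: node(nil,B) = node(nil,X),  tup(X,true,op(nil,empty)) = tup(Z,true,B),  leaf(node(R,true)) = leaf(node(tup(true,Z,X),true)).
Decompose node/2: nil = nil,  B = X.
Delete trivial equation nil = nil.
Bind B := X; substituting into the one remaining equation that mentions B gives: tup(X,true,op(nil,empty)) = tup(Z,true,X).
Decompose tup/3: X = Z,  true = true,  op(nil,empty) = X.
Bind X := Z; substituting into the 2 remaining equations that mention X gives: op(nil,empty) = Z,  leaf(node(R,true)) = leaf(node(tup(true,Z,Z),true)). Substituting into the earlier binding gives B := Z.
Delete trivial equation true = true.
Bind Z := op(nil,empty); substituting into the remaining equation gives: leaf(node(R,true)) = leaf(node(tup(true,op(nil,empty),op(nil,empty)),true)). Substituting into the earlier bindings gives B := op(nil,empty), X := op(nil,empty).
Decompose leaf/1: node(R,true) = node(tup(true,op(nil,empty),op(nil,empty)),true).
Decompose node/2: R = tup(true,op(nil,empty),op(nil,empty)),  true = true.
Bind R := tup(true,op(nil,empty),op(nil,empty)); no other remaining equation mentions R.
Delete trivial equation true = true.
MGU = { B := op(nil,empty), X := op(nil,empty), Z := op(nil,empty), R := tup(true,op(nil,empty),op(nil,empty)) }, so R := tup(true,op(nil,empty),op(nil,empty)).

tup(true,op(nil,empty),op(nil,empty))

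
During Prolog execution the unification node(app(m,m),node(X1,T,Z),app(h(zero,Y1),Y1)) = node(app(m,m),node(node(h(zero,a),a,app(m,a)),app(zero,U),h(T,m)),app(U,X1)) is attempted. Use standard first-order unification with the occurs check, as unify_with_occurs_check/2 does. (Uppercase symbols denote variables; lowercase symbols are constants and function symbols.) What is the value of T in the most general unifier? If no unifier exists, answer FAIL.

Decompose node/3: app(m,m) = app(m,m),  node(X1,T,Z) = node(node(h(zero,a),a,app(m,a)),app(zero,U),h(T,m)),  app(h(zero,Y1),Y1) = app(U,X1).
Delete trivial equation app(m,m) = app(m,m).
Decompose node/3: X1 = node(h(zero,a),a,app(m,a)),  T = app(zero,U),  Z = h(T,m).
Bind X1 := node(h(zero,a),a,app(m,a)); substituting into the one remaining equation that mentions X1 gives: app(h(zero,Y1),Y1) = app(U,node(h(zero,a),a,app(m,a))).
Bind T := app(zero,U); substituting into the one remaining equation that mentions T gives: Z = h(app(zero,U),m).
Bind Z := h(app(zero,U),m); no other remaining equation mentions Z.
Decompose app/2: h(zero,Y1) = U,  Y1 = node(h(zero,a),a,app(m,a)).
Bind U := h(zero,Y1); no other remaining equation mentions U. Substituting into the earlier bindings gives T := app(zero,h(zero,Y1)), Z := h(app(zero,h(zero,Y1)),m).
Bind Y1 := node(h(zero,a),a,app(m,a)). Substituting into the earlier bindings gives T := app(zero,h(zero,node(h(zero,a),a,app(m,a)))), Z := h(app(zero,h(zero,node(h(zero,a),a,app(m,a)))),m), U := h(zero,node(h(zero,a),a,app(m,a))).
MGU = { X1 -> node(h(zero,a),a,app(m,a)), T -> app(zero,h(zero,node(h(zero,a),a,app(m,a)))), Z -> h(app(zero,h(zero,node(h(zero,a),a,app(m,a)))),m), U -> h(zero,node(h(zero,a),a,app(m,a))), Y1 -> node(h(zero,a),a,app(m,a)) }, so T -> app(zero,h(zero,node(h(zero,a),a,app(m,a)))).

app(zero,h(zero,node(h(zero,a),a,app(m,a))))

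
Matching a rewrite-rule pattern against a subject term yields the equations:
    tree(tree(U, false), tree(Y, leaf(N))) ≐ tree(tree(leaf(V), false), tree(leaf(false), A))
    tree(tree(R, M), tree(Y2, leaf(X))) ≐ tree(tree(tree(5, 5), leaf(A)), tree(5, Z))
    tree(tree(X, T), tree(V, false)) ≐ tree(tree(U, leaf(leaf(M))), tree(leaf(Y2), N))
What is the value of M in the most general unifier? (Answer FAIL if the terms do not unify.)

leaf(leaf(false))

Decompose tree/2: tree(U, false) ≐ tree(leaf(V), false),  tree(Y, leaf(N)) ≐ tree(leaf(false), A).
Decompose tree/2: U ≐ leaf(V),  false ≐ false.
Bind U := leaf(V); substituting into the one remaining equation that mentions U gives: tree(tree(X, T), tree(V, false)) ≐ tree(tree(leaf(V), leaf(leaf(M))), tree(leaf(Y2), N)).
Delete trivial equation false ≐ false.
Decompose tree/2: Y ≐ leaf(false),  leaf(N) ≐ A.
Bind Y := leaf(false); no other remaining equation mentions Y.
Bind A := leaf(N); substituting into the one remaining equation that mentions A gives: tree(tree(R, M), tree(Y2, leaf(X))) ≐ tree(tree(tree(5, 5), leaf(leaf(N))), tree(5, Z)).
Decompose tree/2: tree(R, M) ≐ tree(tree(5, 5), leaf(leaf(N))),  tree(Y2, leaf(X)) ≐ tree(5, Z).
Decompose tree/2: R ≐ tree(5, 5),  M ≐ leaf(leaf(N)).
Bind R := tree(5, 5); no other remaining equation mentions R.
Bind M := leaf(leaf(N)); substituting into the one remaining equation that mentions M gives: tree(tree(X, T), tree(V, false)) ≐ tree(tree(leaf(V), leaf(leaf(leaf(leaf(N))))), tree(leaf(Y2), N)).
Decompose tree/2: Y2 ≐ 5,  leaf(X) ≐ Z.
Bind Y2 := 5; substituting into the one remaining equation that mentions Y2 gives: tree(tree(X, T), tree(V, false)) ≐ tree(tree(leaf(V), leaf(leaf(leaf(leaf(N))))), tree(leaf(5), N)).
Bind Z := leaf(X); no other remaining equation mentions Z.
Decompose tree/2: tree(X, T) ≐ tree(leaf(V), leaf(leaf(leaf(leaf(N))))),  tree(V, false) ≐ tree(leaf(5), N).
Decompose tree/2: X ≐ leaf(V),  T ≐ leaf(leaf(leaf(leaf(N)))).
Bind X := leaf(V); no other remaining equation mentions X. Substituting into the earlier binding gives Z := leaf(leaf(V)).
Bind T := leaf(leaf(leaf(leaf(N)))); no other remaining equation mentions T.
Decompose tree/2: V ≐ leaf(5),  false ≐ N.
Bind V := leaf(5); no other remaining equation mentions V. Substituting into the earlier bindings gives U := leaf(leaf(5)), Z := leaf(leaf(leaf(5))), X := leaf(leaf(5)).
Bind N := false. Substituting into the earlier bindings gives A := leaf(false), M := leaf(leaf(false)), T := leaf(leaf(leaf(leaf(false)))).
MGU = { U ↦ leaf(leaf(5)), Y ↦ leaf(false), A ↦ leaf(false), R ↦ tree(5, 5), M ↦ leaf(leaf(false)), Y2 ↦ 5, Z ↦ leaf(leaf(leaf(5))), X ↦ leaf(leaf(5)), T ↦ leaf(leaf(leaf(leaf(false)))), V ↦ leaf(5), N ↦ false }, so M ↦ leaf(leaf(false)).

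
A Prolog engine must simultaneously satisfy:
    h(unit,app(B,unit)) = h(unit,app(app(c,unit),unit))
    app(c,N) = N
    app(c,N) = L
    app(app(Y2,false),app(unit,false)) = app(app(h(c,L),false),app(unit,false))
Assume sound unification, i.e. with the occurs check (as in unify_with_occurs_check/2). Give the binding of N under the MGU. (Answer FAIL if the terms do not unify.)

Decompose h/2: unit = unit,  app(B,unit) = app(app(c,unit),unit).
Delete trivial equation unit = unit.
Decompose app/2: B = app(c,unit),  unit = unit.
Bind B := app(c,unit); no other remaining equation mentions B.
Delete trivial equation unit = unit.
Occurs check fails: N occurs in app(c,N); the equation N = app(c,N) has no finite solution.

FAIL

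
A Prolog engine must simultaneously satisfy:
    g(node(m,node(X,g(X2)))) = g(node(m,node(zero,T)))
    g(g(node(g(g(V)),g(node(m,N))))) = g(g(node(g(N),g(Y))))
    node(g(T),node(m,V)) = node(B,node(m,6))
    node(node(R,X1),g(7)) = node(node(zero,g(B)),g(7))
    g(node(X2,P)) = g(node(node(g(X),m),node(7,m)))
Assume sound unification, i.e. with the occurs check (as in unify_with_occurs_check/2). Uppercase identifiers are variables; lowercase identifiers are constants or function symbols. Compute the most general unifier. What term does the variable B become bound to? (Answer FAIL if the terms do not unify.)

Decompose g/1: node(m,node(X,g(X2))) = node(m,node(zero,T)).
Decompose node/2: m = m,  node(X,g(X2)) = node(zero,T).
Delete trivial equation m = m.
Decompose node/2: X = zero,  g(X2) = T.
Bind X := zero; substituting into the one remaining equation that mentions X gives: g(node(X2,P)) = g(node(node(g(zero),m),node(7,m))).
Bind T := g(X2); substituting into the one remaining equation that mentions T gives: node(g(g(X2)),node(m,V)) = node(B,node(m,6)).
Decompose g/1: g(node(g(g(V)),g(node(m,N)))) = g(node(g(N),g(Y))).
Decompose g/1: node(g(g(V)),g(node(m,N))) = node(g(N),g(Y)).
Decompose node/2: g(g(V)) = g(N),  g(node(m,N)) = g(Y).
Decompose g/1: g(V) = N.
Bind N := g(V); substituting into the one remaining equation that mentions N gives: g(node(m,g(V))) = g(Y).
Decompose g/1: node(m,g(V)) = Y.
Bind Y := node(m,g(V)); no other remaining equation mentions Y.
Decompose node/2: g(g(X2)) = B,  node(m,V) = node(m,6).
Bind B := g(g(X2)); substituting into the one remaining equation that mentions B gives: node(node(R,X1),g(7)) = node(node(zero,g(g(g(X2)))),g(7)).
Decompose node/2: m = m,  V = 6.
Delete trivial equation m = m.
Bind V := 6; no other remaining equation mentions V. Substituting into the earlier bindings gives N := g(6), Y := node(m,g(6)).
Decompose node/2: node(R,X1) = node(zero,g(g(g(X2)))),  g(7) = g(7).
Decompose node/2: R = zero,  X1 = g(g(g(X2))).
Bind R := zero; no other remaining equation mentions R.
Bind X1 := g(g(g(X2))); no other remaining equation mentions X1.
Delete trivial equation g(7) = g(7).
Decompose g/1: node(X2,P) = node(node(g(zero),m),node(7,m)).
Decompose node/2: X2 = node(g(zero),m),  P = node(7,m).
Bind X2 := node(g(zero),m); no other remaining equation mentions X2. Substituting into the earlier bindings gives T := g(node(g(zero),m)), B := g(g(node(g(zero),m))), X1 := g(g(g(node(g(zero),m)))).
Bind P := node(7,m).
MGU = { X -> zero, T -> g(node(g(zero),m)), N -> g(6), Y -> node(m,g(6)), B -> g(g(node(g(zero),m))), V -> 6, R -> zero, X1 -> g(g(g(node(g(zero),m)))), X2 -> node(g(zero),m), P -> node(7,m) }, so B -> g(g(node(g(zero),m))).

g(g(node(g(zero),m)))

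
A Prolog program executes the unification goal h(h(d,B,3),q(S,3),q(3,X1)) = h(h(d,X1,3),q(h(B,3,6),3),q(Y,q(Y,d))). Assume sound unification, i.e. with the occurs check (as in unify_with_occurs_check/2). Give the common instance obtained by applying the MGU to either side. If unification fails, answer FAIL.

Decompose h/3: h(d,B,3) = h(d,X1,3),  q(S,3) = q(h(B,3,6),3),  q(3,X1) = q(Y,q(Y,d)).
Decompose h/3: d = d,  B = X1,  3 = 3.
Delete trivial equation d = d.
Bind B := X1; substituting into the one remaining equation that mentions B gives: q(S,3) = q(h(X1,3,6),3).
Delete trivial equation 3 = 3.
Decompose q/2: S = h(X1,3,6),  3 = 3.
Bind S := h(X1,3,6); no other remaining equation mentions S.
Delete trivial equation 3 = 3.
Decompose q/2: 3 = Y,  X1 = q(Y,d).
Bind Y := 3; substituting into the remaining equation gives: X1 = q(3,d).
Bind X1 := q(3,d). Substituting into the earlier bindings gives B := q(3,d), S := h(q(3,d),3,6).
Applying the MGU to either side gives h(h(d,q(3,d),3),q(h(q(3,d),3,6),3),q(3,q(3,d))).

h(h(d,q(3,d),3),q(h(q(3,d),3,6),3),q(3,q(3,d)))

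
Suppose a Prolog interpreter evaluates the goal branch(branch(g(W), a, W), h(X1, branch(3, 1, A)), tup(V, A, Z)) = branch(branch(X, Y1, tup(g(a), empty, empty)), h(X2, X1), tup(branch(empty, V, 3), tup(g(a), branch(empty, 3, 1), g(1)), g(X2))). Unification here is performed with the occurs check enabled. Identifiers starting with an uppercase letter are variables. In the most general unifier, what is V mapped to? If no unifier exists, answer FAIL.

FAIL

Decompose branch/3: branch(g(W), a, W) = branch(X, Y1, tup(g(a), empty, empty)),  h(X1, branch(3, 1, A)) = h(X2, X1),  tup(V, A, Z) = tup(branch(empty, V, 3), tup(g(a), branch(empty, 3, 1), g(1)), g(X2)).
Decompose branch/3: g(W) = X,  a = Y1,  W = tup(g(a), empty, empty).
Bind X := g(W); no other remaining equation mentions X.
Bind Y1 := a; no other remaining equation mentions Y1.
Bind W := tup(g(a), empty, empty); no other remaining equation mentions W. Substituting into the earlier binding gives X := g(tup(g(a), empty, empty)).
Decompose h/2: X1 = X2,  branch(3, 1, A) = X1.
Bind X1 := X2; substituting into the one remaining equation that mentions X1 gives: branch(3, 1, A) = X2.
Bind X2 := branch(3, 1, A); substituting into the remaining equation gives: tup(V, A, Z) = tup(branch(empty, V, 3), tup(g(a), branch(empty, 3, 1), g(1)), g(branch(3, 1, A))). Substituting into the earlier binding gives X1 := branch(3, 1, A).
Decompose tup/3: V = branch(empty, V, 3),  A = tup(g(a), branch(empty, 3, 1), g(1)),  Z = g(branch(3, 1, A)).
Occurs check fails: V occurs in branch(empty, V, 3); the equation V = branch(empty, V, 3) has no finite solution.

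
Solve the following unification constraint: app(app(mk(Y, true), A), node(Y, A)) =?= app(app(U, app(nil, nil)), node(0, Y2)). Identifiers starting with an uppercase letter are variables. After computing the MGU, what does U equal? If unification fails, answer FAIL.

mk(0, true)

Decompose app/2: app(mk(Y, true), A) =?= app(U, app(nil, nil)),  node(Y, A) =?= node(0, Y2).
Decompose app/2: mk(Y, true) =?= U,  A =?= app(nil, nil).
Bind U := mk(Y, true); no other remaining equation mentions U.
Bind A := app(nil, nil); substituting into the remaining equation gives: node(Y, app(nil, nil)) =?= node(0, Y2).
Decompose node/2: Y =?= 0,  app(nil, nil) =?= Y2.
Bind Y := 0; no other remaining equation mentions Y. Substituting into the earlier binding gives U := mk(0, true).
Bind Y2 := app(nil, nil).
MGU = { U ↦ mk(0, true), A ↦ app(nil, nil), Y ↦ 0, Y2 ↦ app(nil, nil) }, so U ↦ mk(0, true).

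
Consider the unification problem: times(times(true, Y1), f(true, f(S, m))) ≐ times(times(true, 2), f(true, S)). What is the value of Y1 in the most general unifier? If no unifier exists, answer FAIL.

Decompose times/2: times(true, Y1) ≐ times(true, 2),  f(true, f(S, m)) ≐ f(true, S).
Decompose times/2: true ≐ true,  Y1 ≐ 2.
Delete trivial equation true ≐ true.
Bind Y1 := 2; no other remaining equation mentions Y1.
Decompose f/2: true ≐ true,  f(S, m) ≐ S.
Delete trivial equation true ≐ true.
Occurs check fails: S occurs in f(S, m); the equation S ≐ f(S, m) has no finite solution.

FAIL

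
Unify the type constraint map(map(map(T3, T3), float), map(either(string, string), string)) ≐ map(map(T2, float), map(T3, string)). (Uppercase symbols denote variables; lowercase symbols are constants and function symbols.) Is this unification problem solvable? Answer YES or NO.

YES

Decompose map/2: map(map(T3, T3), float) ≐ map(T2, float),  map(either(string, string), string) ≐ map(T3, string).
Decompose map/2: map(T3, T3) ≐ T2,  float ≐ float.
Bind T2 := map(T3, T3); no other remaining equation mentions T2.
Delete trivial equation float ≐ float.
Decompose map/2: either(string, string) ≐ T3,  string ≐ string.
Bind T3 := either(string, string); no other remaining equation mentions T3. Substituting into the earlier binding gives T2 := map(either(string, string), either(string, string)).
Delete trivial equation string ≐ string.
No equations remain and no clash or occurs-check failure arose, so a unifier exists.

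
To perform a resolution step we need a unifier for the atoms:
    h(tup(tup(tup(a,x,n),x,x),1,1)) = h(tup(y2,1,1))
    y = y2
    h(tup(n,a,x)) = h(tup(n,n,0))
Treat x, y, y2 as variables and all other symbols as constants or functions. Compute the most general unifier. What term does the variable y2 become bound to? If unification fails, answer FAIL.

FAIL

Decompose h/1: tup(tup(tup(a,x,n),x,x),1,1) = tup(y2,1,1).
Decompose tup/3: tup(tup(a,x,n),x,x) = y2,  1 = 1,  1 = 1.
Bind y2 := tup(tup(a,x,n),x,x); substituting into the one remaining equation that mentions y2 gives: y = tup(tup(a,x,n),x,x).
Delete trivial equation 1 = 1.
Delete trivial equation 1 = 1.
Bind y := tup(tup(a,x,n),x,x); no other remaining equation mentions y.
Decompose h/1: tup(n,a,x) = tup(n,n,0).
Decompose tup/3: n = n,  a = n,  x = 0.
Delete trivial equation n = n.
Clash: constants a and n differ; no unifier exists.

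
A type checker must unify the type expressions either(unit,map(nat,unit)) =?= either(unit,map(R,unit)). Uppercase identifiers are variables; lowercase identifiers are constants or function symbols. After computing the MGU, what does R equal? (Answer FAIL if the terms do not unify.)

Decompose either/2: unit =?= unit,  map(nat,unit) =?= map(R,unit).
Delete trivial equation unit =?= unit.
Decompose map/2: nat =?= R,  unit =?= unit.
Bind R := nat; no other remaining equation mentions R.
Delete trivial equation unit =?= unit.
MGU = { R := nat }, so R := nat.

nat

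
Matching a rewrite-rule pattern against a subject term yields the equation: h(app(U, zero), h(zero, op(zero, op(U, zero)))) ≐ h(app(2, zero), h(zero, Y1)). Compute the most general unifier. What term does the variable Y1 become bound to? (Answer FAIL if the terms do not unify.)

op(zero, op(2, zero))

Decompose h/2: app(U, zero) ≐ app(2, zero),  h(zero, op(zero, op(U, zero))) ≐ h(zero, Y1).
Decompose app/2: U ≐ 2,  zero ≐ zero.
Bind U := 2; substituting into the one remaining equation that mentions U gives: h(zero, op(zero, op(2, zero))) ≐ h(zero, Y1).
Delete trivial equation zero ≐ zero.
Decompose h/2: zero ≐ zero,  op(zero, op(2, zero)) ≐ Y1.
Delete trivial equation zero ≐ zero.
Bind Y1 := op(zero, op(2, zero)).
MGU = { U := 2, Y1 := op(zero, op(2, zero)) }, so Y1 := op(zero, op(2, zero)).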